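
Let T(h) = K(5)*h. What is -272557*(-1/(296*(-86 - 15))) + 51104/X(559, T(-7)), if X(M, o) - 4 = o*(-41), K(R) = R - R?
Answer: 381678739/29896 ≈ 12767.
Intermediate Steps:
K(R) = 0
T(h) = 0 (T(h) = 0*h = 0)
X(M, o) = 4 - 41*o (X(M, o) = 4 + o*(-41) = 4 - 41*o)
-272557*(-1/(296*(-86 - 15))) + 51104/X(559, T(-7)) = -272557*(-1/(296*(-86 - 15))) + 51104/(4 - 41*0) = -272557/((-296*(-101))) + 51104/(4 + 0) = -272557/29896 + 51104/4 = -272557*1/29896 + 51104*(1/4) = -272557/29896 + 12776 = 381678739/29896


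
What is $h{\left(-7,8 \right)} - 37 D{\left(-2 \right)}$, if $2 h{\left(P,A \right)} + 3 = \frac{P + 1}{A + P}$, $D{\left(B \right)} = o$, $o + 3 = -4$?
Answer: $\frac{509}{2} \approx 254.5$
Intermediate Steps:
$o = -7$ ($o = -3 - 4 = -7$)
$D{\left(B \right)} = -7$
$h{\left(P,A \right)} = - \frac{3}{2} + \frac{1 + P}{2 \left(A + P\right)}$ ($h{\left(P,A \right)} = - \frac{3}{2} + \frac{\left(P + 1\right) \frac{1}{A + P}}{2} = - \frac{3}{2} + \frac{\left(1 + P\right) \frac{1}{A + P}}{2} = - \frac{3}{2} + \frac{\frac{1}{A + P} \left(1 + P\right)}{2} = - \frac{3}{2} + \frac{1 + P}{2 \left(A + P\right)}$)
$h{\left(-7,8 \right)} - 37 D{\left(-2 \right)} = \frac{\frac{1}{2} - -7 - 12}{8 - 7} - -259 = \frac{\frac{1}{2} + 7 - 12}{1} + 259 = 1 \left(- \frac{9}{2}\right) + 259 = - \frac{9}{2} + 259 = \frac{509}{2}$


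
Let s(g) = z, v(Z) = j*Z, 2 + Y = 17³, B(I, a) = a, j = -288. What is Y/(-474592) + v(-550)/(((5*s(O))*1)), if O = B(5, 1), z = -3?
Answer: -5011696431/474592 ≈ -10560.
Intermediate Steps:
Y = 4911 (Y = -2 + 17³ = -2 + 4913 = 4911)
v(Z) = -288*Z
O = 1
s(g) = -3
Y/(-474592) + v(-550)/(((5*s(O))*1)) = 4911/(-474592) + (-288*(-550))/(((5*(-3))*1)) = 4911*(-1/474592) + 158400/((-15*1)) = -4911/474592 + 158400/(-15) = -4911/474592 + 158400*(-1/15) = -4911/474592 - 10560 = -5011696431/474592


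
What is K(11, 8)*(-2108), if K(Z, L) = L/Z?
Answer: -16864/11 ≈ -1533.1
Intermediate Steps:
K(11, 8)*(-2108) = (8/11)*(-2108) = -16864/11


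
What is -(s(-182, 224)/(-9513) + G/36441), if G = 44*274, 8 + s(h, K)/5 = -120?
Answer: -15334552/38518137 ≈ -0.39811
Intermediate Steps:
s(h, K) = -640 (s(h, K) = -40 + 5*(-120) = -40 - 600 = -640)
G = 12056
-(s(-182, 224)/(-9513) + G/36441) = -(-640/(-9513) + 12056/36441) = -(-640*(-1/9513) + 12056*(1/36441)) = -(640/9513 + 12056/36441) = -1*15334552/38518137 = -15334552/38518137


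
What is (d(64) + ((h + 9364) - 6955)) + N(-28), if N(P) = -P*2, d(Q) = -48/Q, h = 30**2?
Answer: 13457/4 ≈ 3364.3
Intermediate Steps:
h = 900
N(P) = -2*P
(d(64) + ((h + 9364) - 6955)) + N(-28) = (-48/64 + ((900 + 9364) - 6955)) - 2*(-28) = (-48*1/64 + (10264 - 6955)) + 56 = (-3/4 + 3309) + 56 = 13233/4 + 56 = 13457/4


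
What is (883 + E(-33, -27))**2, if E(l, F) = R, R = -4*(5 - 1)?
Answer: 751689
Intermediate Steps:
R = -16 (R = -4*4 = -16)
E(l, F) = -16
(883 + E(-33, -27))**2 = (883 - 16)**2 = 867**2 = 751689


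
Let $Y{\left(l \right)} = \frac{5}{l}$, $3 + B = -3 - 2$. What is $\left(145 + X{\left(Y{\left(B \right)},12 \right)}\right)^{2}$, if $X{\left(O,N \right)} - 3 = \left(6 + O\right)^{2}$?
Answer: $\frac{128165041}{4096} \approx 31290.0$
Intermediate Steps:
$B = -8$ ($B = -3 - 5 = -8$)
$X{\left(O,N \right)} = 3 + \left(6 + O\right)^{2}$
$\left(145 + X{\left(Y{\left(B \right)},12 \right)}\right)^{2} = \left(145 + \left(3 + \left(6 + \frac{5}{-8}\right)^{2}\right)\right)^{2} = \left(145 + \left(3 + \left(6 + 5 \left(- \frac{1}{8}\right)\right)^{2}\right)\right)^{2} = \left(145 + \left(3 + \left(6 - \frac{5}{8}\right)^{2}\right)\right)^{2} = \left(145 + \left(3 + \left(\frac{43}{8}\right)^{2}\right)\right)^{2} = \left(145 + \left(3 + \frac{1849}{64}\right)\right)^{2} = \left(145 + \frac{2041}{64}\right)^{2} = \left(\frac{11321}{64}\right)^{2} = \frac{128165041}{4096}$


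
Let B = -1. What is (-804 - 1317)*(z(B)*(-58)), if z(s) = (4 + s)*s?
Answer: -369054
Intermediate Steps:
z(s) = s*(4 + s)
(-804 - 1317)*(z(B)*(-58)) = (-804 - 1317)*(-(4 - 1)*(-58)) = -2121*(-1*3)*(-58) = -(-6363)*(-58) = -2121*174 = -369054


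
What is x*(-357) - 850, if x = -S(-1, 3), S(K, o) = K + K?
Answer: -1564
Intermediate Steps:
S(K, o) = 2*K
x = 2 (x = -2*(-1) = -1*(-2) = 2)
x*(-357) - 850 = 2*(-357) - 850 = -714 - 850 = -1564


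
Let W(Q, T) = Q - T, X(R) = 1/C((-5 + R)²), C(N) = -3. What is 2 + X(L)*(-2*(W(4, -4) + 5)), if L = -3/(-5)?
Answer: 32/3 ≈ 10.667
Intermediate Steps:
L = ⅗ (L = -3*(-⅕) = ⅗ ≈ 0.60000)
X(R) = -⅓ (X(R) = 1/(-3) = -⅓)
2 + X(L)*(-2*(W(4, -4) + 5)) = 2 - (-2)*((4 - 1*(-4)) + 5)/3 = 2 - (-2)*((4 + 4) + 5)/3 = 2 - (-2)*(8 + 5)/3 = 2 - (-2)*13/3 = 2 - ⅓*(-26) = 2 + 26/3 = 32/3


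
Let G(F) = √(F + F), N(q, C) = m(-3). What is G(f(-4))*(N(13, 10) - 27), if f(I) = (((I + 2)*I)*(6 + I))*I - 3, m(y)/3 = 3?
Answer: -18*I*√134 ≈ -208.36*I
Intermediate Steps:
m(y) = 9 (m(y) = 3*3 = 9)
f(I) = -3 + I²*(2 + I)*(6 + I) (f(I) = (((2 + I)*I)*(6 + I))*I - 3 = ((I*(2 + I))*(6 + I))*I - 3 = (I*(2 + I)*(6 + I))*I - 3 = I²*(2 + I)*(6 + I) - 3 = -3 + I²*(2 + I)*(6 + I))
N(q, C) = 9
G(F) = √2*√F (G(F) = √(2*F) = √2*√F)
G(f(-4))*(N(13, 10) - 27) = (√2*√(-3 + (-4)⁴ + 8*(-4)³ + 12*(-4)²))*(9 - 27) = (√2*√(-3 + 256 + 8*(-64) + 12*16))*(-18) = (√2*√(-3 + 256 - 512 + 192))*(-18) = (√2*√(-67))*(-18) = (√2*(I*√67))*(-18) = (I*√134)*(-18) = -18*I*√134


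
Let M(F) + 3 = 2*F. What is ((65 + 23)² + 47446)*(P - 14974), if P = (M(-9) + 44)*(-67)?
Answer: -911462850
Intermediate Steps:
M(F) = -3 + 2*F
P = -1541 (P = ((-3 + 2*(-9)) + 44)*(-67) = ((-3 - 18) + 44)*(-67) = (-21 + 44)*(-67) = 23*(-67) = -1541)
((65 + 23)² + 47446)*(P - 14974) = ((65 + 23)² + 47446)*(-1541 - 14974) = (88² + 47446)*(-16515) = (7744 + 47446)*(-16515) = 55190*(-16515) = -911462850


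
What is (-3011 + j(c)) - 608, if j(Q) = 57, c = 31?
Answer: -3562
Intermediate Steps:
(-3011 + j(c)) - 608 = (-3011 + 57) - 608 = -2954 - 608 = -3562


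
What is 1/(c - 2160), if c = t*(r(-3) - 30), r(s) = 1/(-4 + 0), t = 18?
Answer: -2/5409 ≈ -0.00036975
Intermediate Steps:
r(s) = -1/4 (r(s) = 1/(-4) = -1/4)
c = -1089/2 (c = 18*(-1/4 - 30) = 18*(-121/4) = -1089/2 ≈ -544.50)
1/(c - 2160) = 1/(-1089/2 - 2160) = 1/(-5409/2) = -2/5409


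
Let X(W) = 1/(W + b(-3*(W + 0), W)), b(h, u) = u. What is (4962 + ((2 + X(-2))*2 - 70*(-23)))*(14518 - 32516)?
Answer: -118345849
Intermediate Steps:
X(W) = 1/(2*W) (X(W) = 1/(W + W) = 1/(2*W))
(4962 + ((2 + X(-2))*2 - 70*(-23)))*(14518 - 32516) = (4962 + ((2 + (½)/(-2))*2 - 70*(-23)))*(14518 - 32516) = (4962 + ((2 + (½)*(-½))*2 + 1610))*(-17998) = (4962 + ((2 - ¼)*2 + 1610))*(-17998) = (4962 + ((7/4)*2 + 1610))*(-17998) = (4962 + (7/2 + 1610))*(-17998) = (4962 + 3227/2)*(-17998) = (13151/2)*(-17998) = -118345849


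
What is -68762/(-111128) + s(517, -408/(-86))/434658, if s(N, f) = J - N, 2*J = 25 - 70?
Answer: 1864249990/3018917139 ≈ 0.61752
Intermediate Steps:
J = -45/2 (J = (25 - 70)/2 = (1/2)*(-45) = -45/2 ≈ -22.500)
s(N, f) = -45/2 - N
-68762/(-111128) + s(517, -408/(-86))/434658 = -68762/(-111128) + (-45/2 - 1*517)/434658 = -68762*(-1/111128) + (-45/2 - 517)*(1/434658) = 34381/55564 - 1079/2*1/434658 = 34381/55564 - 1079/869316 = 1864249990/3018917139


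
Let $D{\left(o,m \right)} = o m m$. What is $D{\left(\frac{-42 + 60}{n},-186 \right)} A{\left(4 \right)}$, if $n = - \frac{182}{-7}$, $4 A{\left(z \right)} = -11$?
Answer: $- \frac{856251}{13} \approx -65866.0$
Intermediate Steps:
$A{\left(z \right)} = - \frac{11}{4}$ ($A{\left(z \right)} = \frac{1}{4} \left(-11\right) = - \frac{11}{4}$)
$n = 26$ ($n = \left(-182\right) \left(- \frac{1}{7}\right) = 26$)
$D{\left(o,m \right)} = o m^{2}$ ($D{\left(o,m \right)} = m o m = o m^{2}$)
$D{\left(\frac{-42 + 60}{n},-186 \right)} A{\left(4 \right)} = \frac{-42 + 60}{26} \left(-186\right)^{2} \left(- \frac{11}{4}\right) = 18 \cdot \frac{1}{26} \cdot 34596 \left(- \frac{11}{4}\right) = \frac{9}{13} \cdot 34596 \left(- \frac{11}{4}\right) = \frac{311364}{13} \left(- \frac{11}{4}\right) = - \frac{856251}{13}$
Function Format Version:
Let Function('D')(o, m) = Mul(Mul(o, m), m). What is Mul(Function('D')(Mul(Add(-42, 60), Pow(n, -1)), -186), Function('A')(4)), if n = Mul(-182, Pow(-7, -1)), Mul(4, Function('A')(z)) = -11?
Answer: Rational(-856251, 13) ≈ -65866.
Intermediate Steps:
Function('A')(z) = Rational(-11, 4) (Function('A')(z) = Mul(Rational(1, 4), -11) = Rational(-11, 4))
n = 26 (n = Mul(-182, Rational(-1, 7)) = 26)
Function('D')(o, m) = Mul(o, Pow(m, 2)) (Function('D')(o, m) = Mul(Mul(m, o), m) = Mul(o, Pow(m, 2)))
Mul(Function('D')(Mul(Add(-42, 60), Pow(n, -1)), -186), Function('A')(4)) = Mul(Mul(Mul(Add(-42, 60), Pow(26, -1)), Pow(-186, 2)), Rational(-11, 4)) = Mul(Mul(Mul(18, Rational(1, 26)), 34596), Rational(-11, 4)) = Mul(Mul(Rational(9, 13), 34596), Rational(-11, 4)) = Mul(Rational(311364, 13), Rational(-11, 4)) = Rational(-856251, 13)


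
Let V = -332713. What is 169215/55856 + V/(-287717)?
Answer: 67270049483/16070720752 ≈ 4.1859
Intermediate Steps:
169215/55856 + V/(-287717) = 169215/55856 - 332713/(-287717) = 169215*(1/55856) - 332713*(-1/287717) = 169215/55856 + 332713/287717 = 67270049483/16070720752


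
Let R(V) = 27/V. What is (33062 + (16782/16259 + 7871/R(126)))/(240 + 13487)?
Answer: 3404359766/669561879 ≈ 5.0845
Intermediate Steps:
(33062 + (16782/16259 + 7871/R(126)))/(240 + 13487) = (33062 + (16782/16259 + 7871/((27/126))))/(240 + 13487) = (33062 + (16782*(1/16259) + 7871/((27*(1/126)))))/13727 = (33062 + (16782/16259 + 7871/(3/14)))*(1/13727) = (33062 + (16782/16259 + 7871*(14/3)))*(1/13727) = (33062 + (16782/16259 + 110194/3))*(1/13727) = (33062 + 1791694592/48777)*(1/13727) = (3404359766/48777)*(1/13727) = 3404359766/669561879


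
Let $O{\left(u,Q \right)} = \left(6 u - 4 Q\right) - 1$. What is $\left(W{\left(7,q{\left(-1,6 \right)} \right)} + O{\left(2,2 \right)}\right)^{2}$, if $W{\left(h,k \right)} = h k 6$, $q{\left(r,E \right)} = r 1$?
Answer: $1521$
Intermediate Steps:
$q{\left(r,E \right)} = r$
$O{\left(u,Q \right)} = -1 - 4 Q + 6 u$ ($O{\left(u,Q \right)} = \left(- 4 Q + 6 u\right) - 1 = -1 - 4 Q + 6 u$)
$W{\left(h,k \right)} = 6 h k$
$\left(W{\left(7,q{\left(-1,6 \right)} \right)} + O{\left(2,2 \right)}\right)^{2} = \left(6 \cdot 7 \left(-1\right) - -3\right)^{2} = \left(-42 - -3\right)^{2} = \left(-42 + 3\right)^{2} = \left(-39\right)^{2} = 1521$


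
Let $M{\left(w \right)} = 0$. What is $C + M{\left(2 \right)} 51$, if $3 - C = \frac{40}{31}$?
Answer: $\frac{53}{31} \approx 1.7097$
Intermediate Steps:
$C = \frac{53}{31}$ ($C = 3 - \frac{40}{31} = \frac{53}{31} \approx 1.7097$)
$C + M{\left(2 \right)} 51 = \frac{53}{31} + 0 \cdot 51 = \frac{53}{31} + 0 = \frac{53}{31}$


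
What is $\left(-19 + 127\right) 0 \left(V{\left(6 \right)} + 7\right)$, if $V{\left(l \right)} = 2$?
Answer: $0$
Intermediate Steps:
$\left(-19 + 127\right) 0 \left(V{\left(6 \right)} + 7\right) = \left(-19 + 127\right) 0 \left(2 + 7\right) = 108 \cdot 0 \cdot 9 = 108 \cdot 0 = 0$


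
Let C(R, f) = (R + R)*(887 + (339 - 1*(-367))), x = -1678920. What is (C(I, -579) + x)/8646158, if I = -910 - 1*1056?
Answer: -3971298/4323079 ≈ -0.91863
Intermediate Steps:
I = -1966 (I = -910 - 1056 = -1966)
C(R, f) = 3186*R (C(R, f) = (2*R)*(887 + (339 + 367)) = (2*R)*(887 + 706) = (2*R)*1593 = 3186*R)
(C(I, -579) + x)/8646158 = (3186*(-1966) - 1678920)/8646158 = (-6263676 - 1678920)*(1/8646158) = -7942596*1/8646158 = -3971298/4323079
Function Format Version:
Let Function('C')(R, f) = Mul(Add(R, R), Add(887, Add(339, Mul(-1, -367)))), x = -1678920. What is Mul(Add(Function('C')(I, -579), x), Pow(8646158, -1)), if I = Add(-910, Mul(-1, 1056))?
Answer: Rational(-3971298, 4323079) ≈ -0.91863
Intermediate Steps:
I = -1966 (I = Add(-910, -1056) = -1966)
Function('C')(R, f) = Mul(3186, R) (Function('C')(R, f) = Mul(Mul(2, R), Add(887, Add(339, 367))) = Mul(Mul(2, R), Add(887, 706)) = Mul(Mul(2, R), 1593) = Mul(3186, R))
Mul(Add(Function('C')(I, -579), x), Pow(8646158, -1)) = Mul(Add(Mul(3186, -1966), -1678920), Pow(8646158, -1)) = Mul(Add(-6263676, -1678920), Rational(1, 8646158)) = Mul(-7942596, Rational(1, 8646158)) = Rational(-3971298, 4323079)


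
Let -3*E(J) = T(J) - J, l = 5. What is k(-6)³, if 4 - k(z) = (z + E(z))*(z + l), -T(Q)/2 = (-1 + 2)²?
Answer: -1000/27 ≈ -37.037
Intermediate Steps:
T(Q) = -2 (T(Q) = -2*(-1 + 2)² = -2*1² = -2*1 = -2)
E(J) = ⅔ + J/3 (E(J) = -(-2 - J)/3 = ⅔ + J/3)
k(z) = 4 - (5 + z)*(⅔ + 4*z/3) (k(z) = 4 - (z + (⅔ + z/3))*(z + 5) = 4 - (⅔ + 4*z/3)*(5 + z) = 4 - (5 + z)*(⅔ + 4*z/3))
k(-6)³ = (⅔ - 22/3*(-6) - 4/3*(-6)²)³ = (⅔ + 44 - 4/3*36)³ = (⅔ + 44 - 48)³ = (-10/3)³ = -1000/27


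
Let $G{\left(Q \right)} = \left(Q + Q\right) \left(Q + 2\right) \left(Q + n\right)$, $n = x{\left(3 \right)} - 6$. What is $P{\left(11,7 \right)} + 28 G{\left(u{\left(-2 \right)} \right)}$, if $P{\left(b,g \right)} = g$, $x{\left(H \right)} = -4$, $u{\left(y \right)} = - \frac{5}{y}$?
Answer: $-4718$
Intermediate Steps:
$n = -10$ ($n = -4 - 6 = -10$)
$G{\left(Q \right)} = 2 Q \left(-10 + Q\right) \left(2 + Q\right)$ ($G{\left(Q \right)} = \left(Q + Q\right) \left(Q + 2\right) \left(Q - 10\right) = 2 Q \left(2 + Q\right) \left(-10 + Q\right) = 2 Q \left(-10 + Q\right) \left(2 + Q\right)$)
$P{\left(11,7 \right)} + 28 G{\left(u{\left(-2 \right)} \right)} = 7 + 28 \cdot 2 \left(- \frac{5}{-2}\right) \left(-20 + \left(- \frac{5}{-2}\right)^{2} - 8 \left(- \frac{5}{-2}\right)\right) = 7 + 28 \cdot 2 \left(\left(-5\right) \left(- \frac{1}{2}\right)\right) \left(-20 + \left(\left(-5\right) \left(- \frac{1}{2}\right)\right)^{2} - 8 \left(\left(-5\right) \left(- \frac{1}{2}\right)\right)\right) = 7 + 28 \cdot 2 \cdot \frac{5}{2} \left(-20 + \left(\frac{5}{2}\right)^{2} - 20\right) = 7 + 28 \cdot 2 \cdot \frac{5}{2} \left(-20 + \frac{25}{4} - 20\right) = 7 + 28 \cdot 2 \cdot \frac{5}{2} \left(- \frac{135}{4}\right) = 7 + 28 \left(- \frac{675}{4}\right) = 7 - 4725 = -4718$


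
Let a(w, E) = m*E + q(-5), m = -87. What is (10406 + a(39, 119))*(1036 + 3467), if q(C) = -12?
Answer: 184623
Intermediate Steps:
a(w, E) = -12 - 87*E (a(w, E) = -87*E - 12 = -12 - 87*E)
(10406 + a(39, 119))*(1036 + 3467) = (10406 + (-12 - 87*119))*(1036 + 3467) = (10406 + (-12 - 10353))*4503 = (10406 - 10365)*4503 = 41*4503 = 184623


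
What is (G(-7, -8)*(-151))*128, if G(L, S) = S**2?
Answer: -1236992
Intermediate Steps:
(G(-7, -8)*(-151))*128 = ((-8)**2*(-151))*128 = (64*(-151))*128 = -9664*128 = -1236992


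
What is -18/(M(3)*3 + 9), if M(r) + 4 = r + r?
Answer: -6/5 ≈ -1.2000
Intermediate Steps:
M(r) = -4 + 2*r (M(r) = -4 + (r + r) = -4 + 2*r)
-18/(M(3)*3 + 9) = -18/((-4 + 2*3)*3 + 9) = -18/((-4 + 6)*3 + 9) = -18/(2*3 + 9) = -18/(6 + 9) = -18/15 = -18*1/15 = -6/5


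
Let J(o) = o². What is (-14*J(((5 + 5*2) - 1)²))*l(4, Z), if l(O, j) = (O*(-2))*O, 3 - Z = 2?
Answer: 17210368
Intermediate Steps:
Z = 1 (Z = 3 - 1*2 = 3 - 2 = 1)
l(O, j) = -2*O² (l(O, j) = (-2*O)*O = -2*O²)
(-14*J(((5 + 5*2) - 1)²))*l(4, Z) = (-14*((5 + 5*2) - 1)⁴)*(-2*4²) = (-14*((5 + 10) - 1)⁴)*(-2*16) = -14*(15 - 1)⁴*(-32) = -14*(14²)²*(-32) = -14*196²*(-32) = -14*38416*(-32) = -537824*(-32) = 17210368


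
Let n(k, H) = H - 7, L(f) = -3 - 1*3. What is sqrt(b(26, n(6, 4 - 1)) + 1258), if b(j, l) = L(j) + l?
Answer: 4*sqrt(78) ≈ 35.327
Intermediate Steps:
L(f) = -6 (L(f) = -3 - 3 = -6)
n(k, H) = -7 + H
b(j, l) = -6 + l
sqrt(b(26, n(6, 4 - 1)) + 1258) = sqrt((-6 + (-7 + (4 - 1))) + 1258) = sqrt((-6 + (-7 + 3)) + 1258) = sqrt((-6 - 4) + 1258) = sqrt(-10 + 1258) = sqrt(1248) = 4*sqrt(78)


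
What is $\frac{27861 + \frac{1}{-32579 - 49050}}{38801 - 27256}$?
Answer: $\frac{2274265568}{942406805} \approx 2.4133$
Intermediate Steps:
$\frac{27861 + \frac{1}{-32579 - 49050}}{38801 - 27256} = \frac{27861 + \frac{1}{-81629}}{11545} = \left(27861 - \frac{1}{81629}\right) \frac{1}{11545} = \frac{2274265568}{81629} \cdot \frac{1}{11545} = \frac{2274265568}{942406805}$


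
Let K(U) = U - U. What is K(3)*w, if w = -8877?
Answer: 0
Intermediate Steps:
K(U) = 0
K(3)*w = 0*(-8877) = 0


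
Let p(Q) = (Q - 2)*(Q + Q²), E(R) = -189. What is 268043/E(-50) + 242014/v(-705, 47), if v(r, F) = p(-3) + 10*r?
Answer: -323914181/223020 ≈ -1452.4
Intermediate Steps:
p(Q) = (-2 + Q)*(Q + Q²)
v(r, F) = -30 + 10*r (v(r, F) = -3*(-2 + (-3)² - 1*(-3)) + 10*r = -3*(-2 + 9 + 3) + 10*r = -3*10 + 10*r = -30 + 10*r)
268043/E(-50) + 242014/v(-705, 47) = 268043/(-189) + 242014/(-30 + 10*(-705)) = 268043*(-1/189) + 242014/(-30 - 7050) = -268043/189 + 242014/(-7080) = -268043/189 + 242014*(-1/7080) = -268043/189 - 121007/3540 = -323914181/223020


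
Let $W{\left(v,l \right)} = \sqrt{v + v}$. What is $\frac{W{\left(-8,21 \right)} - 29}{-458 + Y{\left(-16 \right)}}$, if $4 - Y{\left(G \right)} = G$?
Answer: $\frac{29}{438} - \frac{2 i}{219} \approx 0.06621 - 0.0091324 i$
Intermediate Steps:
$Y{\left(G \right)} = 4 - G$
$W{\left(v,l \right)} = \sqrt{2} \sqrt{v}$ ($W{\left(v,l \right)} = \sqrt{2 v} = \sqrt{2} \sqrt{v}$)
$\frac{W{\left(-8,21 \right)} - 29}{-458 + Y{\left(-16 \right)}} = \frac{\sqrt{2} \sqrt{-8} - 29}{-458 + \left(4 - -16\right)} = \frac{\sqrt{2} \cdot 2 i \sqrt{2} - 29}{-458 + \left(4 + 16\right)} = \frac{4 i - 29}{-458 + 20} = \frac{-29 + 4 i}{-438} = \left(-29 + 4 i\right) \left(- \frac{1}{438}\right) = \frac{29}{438} - \frac{2 i}{219}$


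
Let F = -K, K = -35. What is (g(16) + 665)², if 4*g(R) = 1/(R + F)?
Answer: 18403906921/41616 ≈ 4.4223e+5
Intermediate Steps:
F = 35 (F = -1*(-35) = 35)
g(R) = 1/(4*(35 + R)) (g(R) = 1/(4*(R + 35)) = 1/(4*(35 + R)))
(g(16) + 665)² = (1/(4*(35 + 16)) + 665)² = ((¼)/51 + 665)² = ((¼)*(1/51) + 665)² = (1/204 + 665)² = (135661/204)² = 18403906921/41616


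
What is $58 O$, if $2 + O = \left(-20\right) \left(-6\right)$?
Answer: $6844$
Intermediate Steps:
$O = 118$ ($O = -2 - -120 = -2 + 120 = 118$)
$58 O = 58 \cdot 118 = 6844$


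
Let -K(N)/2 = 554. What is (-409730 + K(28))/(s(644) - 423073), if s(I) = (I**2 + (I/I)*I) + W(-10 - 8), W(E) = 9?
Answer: 205419/3842 ≈ 53.467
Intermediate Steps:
K(N) = -1108 (K(N) = -2*554 = -1108)
s(I) = 9 + I + I**2 (s(I) = (I**2 + (I/I)*I) + 9 = (I**2 + 1*I) + 9 = (I**2 + I) + 9 = (I + I**2) + 9 = 9 + I + I**2)
(-409730 + K(28))/(s(644) - 423073) = (-409730 - 1108)/((9 + 644 + 644**2) - 423073) = -410838/((9 + 644 + 414736) - 423073) = -410838/(415389 - 423073) = -410838/(-7684) = -410838*(-1/7684) = 205419/3842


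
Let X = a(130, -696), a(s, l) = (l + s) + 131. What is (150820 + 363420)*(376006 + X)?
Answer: 193133631040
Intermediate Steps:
a(s, l) = 131 + l + s
X = -435 (X = 131 - 696 + 130 = -435)
(150820 + 363420)*(376006 + X) = (150820 + 363420)*(376006 - 435) = 514240*375571 = 193133631040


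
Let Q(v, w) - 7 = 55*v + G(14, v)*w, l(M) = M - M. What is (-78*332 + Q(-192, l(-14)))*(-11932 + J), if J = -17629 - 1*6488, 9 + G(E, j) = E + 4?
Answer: 1313950001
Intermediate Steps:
l(M) = 0
G(E, j) = -5 + E (G(E, j) = -9 + (E + 4) = -9 + (4 + E) = -5 + E)
J = -24117 (J = -17629 - 6488 = -24117)
Q(v, w) = 7 + 9*w + 55*v (Q(v, w) = 7 + (55*v + (-5 + 14)*w) = 7 + (55*v + 9*w) = 7 + (9*w + 55*v) = 7 + 9*w + 55*v)
(-78*332 + Q(-192, l(-14)))*(-11932 + J) = (-78*332 + (7 + 9*0 + 55*(-192)))*(-11932 - 24117) = (-25896 + (7 + 0 - 10560))*(-36049) = (-25896 - 10553)*(-36049) = -36449*(-36049) = 1313950001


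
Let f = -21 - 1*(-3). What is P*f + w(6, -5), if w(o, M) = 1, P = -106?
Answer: 1909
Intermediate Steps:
f = -18 (f = -21 + 3 = -18)
P*f + w(6, -5) = -106*(-18) + 1 = 1908 + 1 = 1909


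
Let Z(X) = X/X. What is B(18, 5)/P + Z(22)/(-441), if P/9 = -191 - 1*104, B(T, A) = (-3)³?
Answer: 1028/130095 ≈ 0.0079019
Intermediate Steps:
B(T, A) = -27
P = -2655 (P = 9*(-191 - 1*104) = 9*(-191 - 104) = 9*(-295) = -2655)
Z(X) = 1
B(18, 5)/P + Z(22)/(-441) = -27/(-2655) + 1/(-441) = -27*(-1/2655) + 1*(-1/441) = 3/295 - 1/441 = 1028/130095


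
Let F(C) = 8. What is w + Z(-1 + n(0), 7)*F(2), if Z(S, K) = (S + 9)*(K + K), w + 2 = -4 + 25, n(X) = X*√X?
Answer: 915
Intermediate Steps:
n(X) = X^(3/2)
w = 19 (w = -2 + (-4 + 25) = -2 + 21 = 19)
Z(S, K) = 2*K*(9 + S) (Z(S, K) = (9 + S)*(2*K) = 2*K*(9 + S))
w + Z(-1 + n(0), 7)*F(2) = 19 + (2*7*(9 + (-1 + 0^(3/2))))*8 = 19 + (2*7*(9 + (-1 + 0)))*8 = 19 + (2*7*(9 - 1))*8 = 19 + (2*7*8)*8 = 19 + 112*8 = 19 + 896 = 915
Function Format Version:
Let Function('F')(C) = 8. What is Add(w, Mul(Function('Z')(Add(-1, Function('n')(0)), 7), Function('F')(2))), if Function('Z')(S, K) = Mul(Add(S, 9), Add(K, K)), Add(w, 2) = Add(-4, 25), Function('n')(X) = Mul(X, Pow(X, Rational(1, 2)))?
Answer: 915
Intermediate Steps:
Function('n')(X) = Pow(X, Rational(3, 2))
w = 19 (w = Add(-2, Add(-4, 25)) = Add(-2, 21) = 19)
Function('Z')(S, K) = Mul(2, K, Add(9, S)) (Function('Z')(S, K) = Mul(Add(9, S), Mul(2, K)) = Mul(2, K, Add(9, S)))
Add(w, Mul(Function('Z')(Add(-1, Function('n')(0)), 7), Function('F')(2))) = Add(19, Mul(Mul(2, 7, Add(9, Add(-1, Pow(0, Rational(3, 2))))), 8)) = Add(19, Mul(Mul(2, 7, Add(9, Add(-1, 0))), 8)) = Add(19, Mul(Mul(2, 7, Add(9, -1)), 8)) = Add(19, Mul(Mul(2, 7, 8), 8)) = Add(19, Mul(112, 8)) = Add(19, 896) = 915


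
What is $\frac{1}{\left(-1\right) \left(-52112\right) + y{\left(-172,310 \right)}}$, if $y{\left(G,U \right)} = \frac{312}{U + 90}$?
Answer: $\frac{50}{2605639} \approx 1.9189 \cdot 10^{-5}$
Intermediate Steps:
$y{\left(G,U \right)} = \frac{312}{90 + U}$
$\frac{1}{\left(-1\right) \left(-52112\right) + y{\left(-172,310 \right)}} = \frac{1}{\left(-1\right) \left(-52112\right) + \frac{312}{90 + 310}} = \frac{1}{52112 + \frac{312}{400}} = \frac{1}{52112 + 312 \cdot \frac{1}{400}} = \frac{1}{52112 + \frac{39}{50}} = \frac{1}{\frac{2605639}{50}} = \frac{50}{2605639}$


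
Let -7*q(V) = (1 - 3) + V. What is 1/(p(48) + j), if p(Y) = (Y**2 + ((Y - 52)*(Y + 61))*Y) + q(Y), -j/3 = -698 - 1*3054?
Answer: -7/51622 ≈ -0.00013560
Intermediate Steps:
q(V) = 2/7 - V/7 (q(V) = -((1 - 3) + V)/7 = -(-2 + V)/7 = 2/7 - V/7)
j = 11256 (j = -3*(-698 - 1*3054) = -3*(-698 - 3054) = -3*(-3752) = 11256)
p(Y) = 2/7 + Y**2 - Y/7 + Y*(-52 + Y)*(61 + Y) (p(Y) = (Y**2 + ((Y - 52)*(Y + 61))*Y) + (2/7 - Y/7) = (Y**2 + ((-52 + Y)*(61 + Y))*Y) + (2/7 - Y/7) = (Y**2 + Y*(-52 + Y)*(61 + Y)) + (2/7 - Y/7) = 2/7 + Y**2 - Y/7 + Y*(-52 + Y)*(61 + Y))
1/(p(48) + j) = 1/((2/7 + 48**3 + 10*48**2 - 22205/7*48) + 11256) = 1/((2/7 + 110592 + 10*2304 - 1065840/7) + 11256) = 1/((2/7 + 110592 + 23040 - 1065840/7) + 11256) = 1/(-130414/7 + 11256) = 1/(-51622/7) = -7/51622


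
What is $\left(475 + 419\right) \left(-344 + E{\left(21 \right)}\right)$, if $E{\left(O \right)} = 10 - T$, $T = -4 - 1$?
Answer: $-294126$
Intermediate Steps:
$T = -5$ ($T = -4 - 1 = -5$)
$E{\left(O \right)} = 15$ ($E{\left(O \right)} = 10 - -5 = 10 + 5 = 15$)
$\left(475 + 419\right) \left(-344 + E{\left(21 \right)}\right) = \left(475 + 419\right) \left(-344 + 15\right) = 894 \left(-329\right) = -294126$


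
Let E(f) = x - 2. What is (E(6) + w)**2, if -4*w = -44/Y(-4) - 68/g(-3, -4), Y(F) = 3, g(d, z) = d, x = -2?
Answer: 36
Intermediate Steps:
w = -2 (w = -(-44/3 - 68/(-3))/4 = -(-44*1/3 - 68*(-1/3))/4 = -(-44/3 + 68/3)/4 = -1/4*8 = -2)
E(f) = -4 (E(f) = -2 - 2 = -4)
(E(6) + w)**2 = (-4 - 2)**2 = (-6)**2 = 36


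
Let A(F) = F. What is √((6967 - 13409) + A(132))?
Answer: I*√6310 ≈ 79.436*I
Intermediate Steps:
√((6967 - 13409) + A(132)) = √((6967 - 13409) + 132) = √(-6442 + 132) = √(-6310) = I*√6310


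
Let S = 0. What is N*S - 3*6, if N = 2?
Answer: -18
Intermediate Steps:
N*S - 3*6 = 2*0 - 3*6 = 0 - 18 = -18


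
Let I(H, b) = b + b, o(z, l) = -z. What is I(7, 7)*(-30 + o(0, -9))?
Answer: -420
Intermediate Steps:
I(H, b) = 2*b
I(7, 7)*(-30 + o(0, -9)) = (2*7)*(-30 - 1*0) = 14*(-30 + 0) = 14*(-30) = -420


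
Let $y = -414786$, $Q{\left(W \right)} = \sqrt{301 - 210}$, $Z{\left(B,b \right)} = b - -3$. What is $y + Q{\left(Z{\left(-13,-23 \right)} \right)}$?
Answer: $-414786 + \sqrt{91} \approx -4.1478 \cdot 10^{5}$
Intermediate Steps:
$Z{\left(B,b \right)} = 3 + b$ ($Z{\left(B,b \right)} = b + 3 = 3 + b$)
$Q{\left(W \right)} = \sqrt{91}$
$y + Q{\left(Z{\left(-13,-23 \right)} \right)} = -414786 + \sqrt{91}$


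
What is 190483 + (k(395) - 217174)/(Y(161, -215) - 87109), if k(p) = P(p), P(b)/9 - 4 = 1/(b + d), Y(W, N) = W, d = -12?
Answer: 6343373547417/33301084 ≈ 1.9049e+5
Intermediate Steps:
P(b) = 36 + 9/(-12 + b) (P(b) = 36 + 9/(b - 12) = 36 + 9/(-12 + b))
k(p) = 9*(-47 + 4*p)/(-12 + p)
190483 + (k(395) - 217174)/(Y(161, -215) - 87109) = 190483 + (9*(-47 + 4*395)/(-12 + 395) - 217174)/(161 - 87109) = 190483 + (9*(-47 + 1580)/383 - 217174)/(-86948) = 190483 + (9*(1/383)*1533 - 217174)*(-1/86948) = 190483 + (13797/383 - 217174)*(-1/86948) = 190483 - 83163845/383*(-1/86948) = 190483 + 83163845/33301084 = 6343373547417/33301084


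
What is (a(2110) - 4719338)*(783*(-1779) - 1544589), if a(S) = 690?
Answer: 13861245557808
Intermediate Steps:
(a(2110) - 4719338)*(783*(-1779) - 1544589) = (690 - 4719338)*(783*(-1779) - 1544589) = -4718648*(-1392957 - 1544589) = -4718648*(-2937546) = 13861245557808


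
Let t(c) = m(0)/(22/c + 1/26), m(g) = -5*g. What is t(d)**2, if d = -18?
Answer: 0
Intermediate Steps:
t(c) = 0 (t(c) = (-5*0)/(22/c + 1/26) = 0/(22/c + 1*(1/26)) = 0/(22/c + 1/26) = 0/(1/26 + 22/c) = 0)
t(d)**2 = 0**2 = 0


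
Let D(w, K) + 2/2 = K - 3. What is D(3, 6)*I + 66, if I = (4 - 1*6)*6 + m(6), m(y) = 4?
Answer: 50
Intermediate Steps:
D(w, K) = -4 + K (D(w, K) = -1 + (K - 3) = -1 + (-3 + K) = -4 + K)
I = -8 (I = (4 - 1*6)*6 + 4 = (4 - 6)*6 + 4 = -2*6 + 4 = -12 + 4 = -8)
D(3, 6)*I + 66 = (-4 + 6)*(-8) + 66 = 2*(-8) + 66 = -16 + 66 = 50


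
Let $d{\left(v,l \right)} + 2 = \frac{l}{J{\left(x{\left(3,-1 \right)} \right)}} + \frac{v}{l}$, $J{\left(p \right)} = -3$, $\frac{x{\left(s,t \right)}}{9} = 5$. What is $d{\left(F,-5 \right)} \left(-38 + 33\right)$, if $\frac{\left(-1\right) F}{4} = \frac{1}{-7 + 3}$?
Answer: $\frac{8}{3} \approx 2.6667$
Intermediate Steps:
$x{\left(s,t \right)} = 45$ ($x{\left(s,t \right)} = 9 \cdot 5 = 45$)
$F = 1$ ($F = - \frac{4}{-7 + 3} = - \frac{4}{-4} = \left(-4\right) \left(- \frac{1}{4}\right) = 1$)
$d{\left(v,l \right)} = -2 - \frac{l}{3} + \frac{v}{l}$ ($d{\left(v,l \right)} = -2 + \left(\frac{l}{-3} + \frac{v}{l}\right) = -2 + \left(l \left(- \frac{1}{3}\right) + \frac{v}{l}\right) = -2 - \left(\frac{l}{3} - \frac{v}{l}\right) = -2 - \frac{l}{3} + \frac{v}{l}$)
$d{\left(F,-5 \right)} \left(-38 + 33\right) = \left(-2 - - \frac{5}{3} + 1 \frac{1}{-5}\right) \left(-38 + 33\right) = \left(-2 + \frac{5}{3} + 1 \left(- \frac{1}{5}\right)\right) \left(-5\right) = \left(-2 + \frac{5}{3} - \frac{1}{5}\right) \left(-5\right) = \left(- \frac{8}{15}\right) \left(-5\right) = \frac{8}{3}$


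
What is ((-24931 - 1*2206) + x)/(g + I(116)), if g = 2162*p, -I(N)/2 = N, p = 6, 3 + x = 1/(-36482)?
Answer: -990121481/464780680 ≈ -2.1303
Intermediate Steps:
x = -109447/36482 (x = -3 + 1/(-36482) = -3 - 1/36482 = -109447/36482 ≈ -3.0000)
I(N) = -2*N
g = 12972 (g = 2162*6 = 12972)
((-24931 - 1*2206) + x)/(g + I(116)) = ((-24931 - 1*2206) - 109447/36482)/(12972 - 2*116) = ((-24931 - 2206) - 109447/36482)/(12972 - 232) = (-27137 - 109447/36482)/12740 = -990121481/36482*1/12740 = -990121481/464780680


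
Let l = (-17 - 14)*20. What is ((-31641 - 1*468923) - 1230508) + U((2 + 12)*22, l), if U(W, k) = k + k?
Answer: -1732312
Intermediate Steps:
l = -620 (l = -31*20 = -620)
U(W, k) = 2*k
((-31641 - 1*468923) - 1230508) + U((2 + 12)*22, l) = ((-31641 - 1*468923) - 1230508) + 2*(-620) = ((-31641 - 468923) - 1230508) - 1240 = (-500564 - 1230508) - 1240 = -1731072 - 1240 = -1732312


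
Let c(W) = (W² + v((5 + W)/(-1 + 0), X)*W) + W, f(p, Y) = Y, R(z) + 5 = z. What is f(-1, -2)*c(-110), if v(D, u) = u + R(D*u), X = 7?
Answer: 138160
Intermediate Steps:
R(z) = -5 + z
v(D, u) = -5 + u + D*u (v(D, u) = u + (-5 + D*u) = -5 + u + D*u)
c(W) = W + W² + W*(-33 - 7*W) (c(W) = (W² + (-5 + 7 + ((5 + W)/(-1 + 0))*7)*W) + W = (W² + (-5 + 7 + ((5 + W)/(-1))*7)*W) + W = (W² + (-5 + 7 + ((5 + W)*(-1))*7)*W) + W = (W² + (-5 + 7 + (-5 - W)*7)*W) + W = (W² + (-5 + 7 + (-35 - 7*W))*W) + W = (W² + (-33 - 7*W)*W) + W = (W² + W*(-33 - 7*W)) + W = W + W² + W*(-33 - 7*W))
f(-1, -2)*c(-110) = -4*(-110)*(-16 - 3*(-110)) = -4*(-110)*(-16 + 330) = -4*(-110)*314 = -2*(-69080) = 138160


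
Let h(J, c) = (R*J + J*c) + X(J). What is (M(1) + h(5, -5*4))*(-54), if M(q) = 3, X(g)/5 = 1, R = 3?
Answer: 4158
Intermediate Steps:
X(g) = 5 (X(g) = 5*1 = 5)
h(J, c) = 5 + 3*J + J*c (h(J, c) = (3*J + J*c) + 5 = 5 + 3*J + J*c)
(M(1) + h(5, -5*4))*(-54) = (3 + (5 + 3*5 + 5*(-5*4)))*(-54) = (3 + (5 + 15 + 5*(-20)))*(-54) = (3 + (5 + 15 - 100))*(-54) = (3 - 80)*(-54) = -77*(-54) = 4158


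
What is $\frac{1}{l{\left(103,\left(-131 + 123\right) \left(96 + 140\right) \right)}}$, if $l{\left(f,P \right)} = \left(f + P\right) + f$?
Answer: $- \frac{1}{1682} \approx -0.00059453$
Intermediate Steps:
$l{\left(f,P \right)} = P + 2 f$ ($l{\left(f,P \right)} = \left(P + f\right) + f = P + 2 f$)
$\frac{1}{l{\left(103,\left(-131 + 123\right) \left(96 + 140\right) \right)}} = \frac{1}{\left(-131 + 123\right) \left(96 + 140\right) + 2 \cdot 103} = \frac{1}{\left(-8\right) 236 + 206} = \frac{1}{-1888 + 206} = \frac{1}{-1682} = - \frac{1}{1682}$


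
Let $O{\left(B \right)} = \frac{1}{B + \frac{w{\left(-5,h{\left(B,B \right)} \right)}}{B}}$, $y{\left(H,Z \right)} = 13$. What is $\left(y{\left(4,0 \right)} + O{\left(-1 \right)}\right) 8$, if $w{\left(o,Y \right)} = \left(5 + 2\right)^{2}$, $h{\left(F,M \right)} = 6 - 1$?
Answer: $\frac{2596}{25} \approx 103.84$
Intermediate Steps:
$h{\left(F,M \right)} = 5$ ($h{\left(F,M \right)} = 6 - 1 = 5$)
$w{\left(o,Y \right)} = 49$ ($w{\left(o,Y \right)} = 7^{2} = 49$)
$O{\left(B \right)} = \frac{1}{B + \frac{49}{B}}$
$\left(y{\left(4,0 \right)} + O{\left(-1 \right)}\right) 8 = \left(13 - \frac{1}{49 + \left(-1\right)^{2}}\right) 8 = \left(13 - \frac{1}{49 + 1}\right) 8 = \left(13 - \frac{1}{50}\right) 8 = \frac{649}{50} \cdot 8 = \frac{2596}{25}$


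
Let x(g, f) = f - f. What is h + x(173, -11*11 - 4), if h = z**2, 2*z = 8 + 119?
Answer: 16129/4 ≈ 4032.3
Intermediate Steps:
z = 127/2 (z = (8 + 119)/2 = (1/2)*127 = 127/2 ≈ 63.500)
x(g, f) = 0
h = 16129/4 (h = (127/2)**2 = 16129/4 ≈ 4032.3)
h + x(173, -11*11 - 4) = 16129/4 + 0 = 16129/4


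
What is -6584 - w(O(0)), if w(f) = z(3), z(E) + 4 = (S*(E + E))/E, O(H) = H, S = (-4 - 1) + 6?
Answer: -6582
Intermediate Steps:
S = 1 (S = -5 + 6 = 1)
z(E) = -2 (z(E) = -4 + (1*(E + E))/E = -4 + (1*(2*E))/E = -4 + (2*E)/E = -4 + 2 = -2)
w(f) = -2
-6584 - w(O(0)) = -6584 - 1*(-2) = -6584 + 2 = -6582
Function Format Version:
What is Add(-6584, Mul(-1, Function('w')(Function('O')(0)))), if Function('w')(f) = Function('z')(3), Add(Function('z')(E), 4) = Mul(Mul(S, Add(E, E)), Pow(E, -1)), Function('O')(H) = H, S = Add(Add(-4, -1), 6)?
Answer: -6582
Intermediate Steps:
S = 1 (S = Add(-5, 6) = 1)
Function('z')(E) = -2 (Function('z')(E) = Add(-4, Mul(Mul(1, Add(E, E)), Pow(E, -1))) = Add(-4, Mul(Mul(1, Mul(2, E)), Pow(E, -1))) = Add(-4, Mul(Mul(2, E), Pow(E, -1))) = Add(-4, 2) = -2)
Function('w')(f) = -2
Add(-6584, Mul(-1, Function('w')(Function('O')(0)))) = Add(-6584, Mul(-1, -2)) = Add(-6584, 2) = -6582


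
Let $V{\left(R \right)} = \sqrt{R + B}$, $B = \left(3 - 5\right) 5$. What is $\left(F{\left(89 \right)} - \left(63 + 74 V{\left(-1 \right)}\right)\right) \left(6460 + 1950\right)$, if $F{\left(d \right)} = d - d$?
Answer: $-529830 - 622340 i \sqrt{11} \approx -5.2983 \cdot 10^{5} - 2.0641 \cdot 10^{6} i$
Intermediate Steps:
$F{\left(d \right)} = 0$
$B = -10$ ($B = \left(-2\right) 5 = -10$)
$V{\left(R \right)} = \sqrt{-10 + R}$ ($V{\left(R \right)} = \sqrt{R - 10} = \sqrt{-10 + R}$)
$\left(F{\left(89 \right)} - \left(63 + 74 V{\left(-1 \right)}\right)\right) \left(6460 + 1950\right) = \left(0 - \left(63 + 74 \sqrt{-10 - 1}\right)\right) \left(6460 + 1950\right) = \left(0 - \left(63 + 74 \sqrt{-11}\right)\right) 8410 = \left(0 - \left(63 + 74 i \sqrt{11}\right)\right) 8410 = \left(-63 - 74 i \sqrt{11}\right) 8410 = -529830 - 622340 i \sqrt{11}$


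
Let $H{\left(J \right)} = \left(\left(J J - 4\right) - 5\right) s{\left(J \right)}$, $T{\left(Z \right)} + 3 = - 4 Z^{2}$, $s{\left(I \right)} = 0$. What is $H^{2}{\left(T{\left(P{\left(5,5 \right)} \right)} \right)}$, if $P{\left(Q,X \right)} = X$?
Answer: $0$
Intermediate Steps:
$T{\left(Z \right)} = -3 - 4 Z^{2}$
$H{\left(J \right)} = 0$ ($H{\left(J \right)} = \left(\left(J J - 4\right) - 5\right) 0 = \left(\left(J^{2} - 4\right) - 5\right) 0 = \left(\left(-4 + J^{2}\right) - 5\right) 0 = \left(-9 + J^{2}\right) 0 = 0$)
$H^{2}{\left(T{\left(P{\left(5,5 \right)} \right)} \right)} = 0^{2} = 0$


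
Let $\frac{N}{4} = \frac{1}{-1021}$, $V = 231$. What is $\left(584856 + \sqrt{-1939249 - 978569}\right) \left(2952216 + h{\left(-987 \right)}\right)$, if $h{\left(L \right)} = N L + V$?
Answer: $\frac{1763020534838760}{1021} + \frac{9043357005 i \sqrt{324202}}{1021} \approx 1.7268 \cdot 10^{12} + 5.0433 \cdot 10^{9} i$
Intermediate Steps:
$N = - \frac{4}{1021}$ ($N = \frac{4}{-1021} = 4 \left(- \frac{1}{1021}\right) = - \frac{4}{1021} \approx -0.0039177$)
$h{\left(L \right)} = 231 - \frac{4 L}{1021}$ ($h{\left(L \right)} = - \frac{4 L}{1021} + 231 = 231 - \frac{4 L}{1021}$)
$\left(584856 + \sqrt{-1939249 - 978569}\right) \left(2952216 + h{\left(-987 \right)}\right) = \left(584856 + \sqrt{-1939249 - 978569}\right) \left(2952216 + \left(231 - - \frac{3948}{1021}\right)\right) = \left(584856 + \sqrt{-2917818}\right) \left(2952216 + \left(231 + \frac{3948}{1021}\right)\right) = \left(584856 + 3 i \sqrt{324202}\right) \left(2952216 + \frac{239799}{1021}\right) = \left(584856 + 3 i \sqrt{324202}\right) \frac{3014452335}{1021} = \frac{1763020534838760}{1021} + \frac{9043357005 i \sqrt{324202}}{1021}$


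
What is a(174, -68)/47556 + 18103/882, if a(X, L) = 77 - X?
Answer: 47823373/2330244 ≈ 20.523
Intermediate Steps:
a(174, -68)/47556 + 18103/882 = (77 - 1*174)/47556 + 18103/882 = (77 - 174)*(1/47556) + 18103*(1/882) = -97*1/47556 + 18103/882 = -97/47556 + 18103/882 = 47823373/2330244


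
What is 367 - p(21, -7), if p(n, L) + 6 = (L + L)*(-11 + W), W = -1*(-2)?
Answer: 247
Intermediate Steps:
W = 2
p(n, L) = -6 - 18*L (p(n, L) = -6 + (L + L)*(-11 + 2) = -6 + (2*L)*(-9) = -6 - 18*L)
367 - p(21, -7) = 367 - (-6 - 18*(-7)) = 367 - (-6 + 126) = 367 - 1*120 = 367 - 120 = 247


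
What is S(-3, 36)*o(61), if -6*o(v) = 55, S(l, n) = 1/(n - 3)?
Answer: -5/18 ≈ -0.27778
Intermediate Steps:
S(l, n) = 1/(-3 + n)
o(v) = -55/6 (o(v) = -1/6*55 = -55/6)
S(-3, 36)*o(61) = -55/6/(-3 + 36) = -55/6/33 = (1/33)*(-55/6) = -5/18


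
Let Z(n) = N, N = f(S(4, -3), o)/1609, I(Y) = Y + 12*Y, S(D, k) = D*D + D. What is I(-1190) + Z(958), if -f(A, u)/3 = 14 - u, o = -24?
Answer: -24891344/1609 ≈ -15470.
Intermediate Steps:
S(D, k) = D + D² (S(D, k) = D² + D = D + D²)
f(A, u) = -42 + 3*u (f(A, u) = -3*(14 - u) = -42 + 3*u)
I(Y) = 13*Y
N = -114/1609 (N = (-42 + 3*(-24))/1609 = (-42 - 72)*(1/1609) = -114*1/1609 = -114/1609 ≈ -0.070851)
Z(n) = -114/1609
I(-1190) + Z(958) = 13*(-1190) - 114/1609 = -15470 - 114/1609 = -24891344/1609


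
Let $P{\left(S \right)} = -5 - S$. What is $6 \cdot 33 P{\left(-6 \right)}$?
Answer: $198$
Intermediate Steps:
$6 \cdot 33 P{\left(-6 \right)} = 6 \cdot 33 \left(-5 - -6\right) = 198 \left(-5 + 6\right) = 198 \cdot 1 = 198$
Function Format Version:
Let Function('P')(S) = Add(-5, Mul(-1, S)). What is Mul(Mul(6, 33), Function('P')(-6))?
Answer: 198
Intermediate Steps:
Mul(Mul(6, 33), Function('P')(-6)) = Mul(Mul(6, 33), Add(-5, Mul(-1, -6))) = Mul(198, Add(-5, 6)) = Mul(198, 1) = 198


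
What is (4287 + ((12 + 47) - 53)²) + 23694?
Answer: 28017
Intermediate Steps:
(4287 + ((12 + 47) - 53)²) + 23694 = (4287 + (59 - 53)²) + 23694 = (4287 + 6²) + 23694 = (4287 + 36) + 23694 = 4323 + 23694 = 28017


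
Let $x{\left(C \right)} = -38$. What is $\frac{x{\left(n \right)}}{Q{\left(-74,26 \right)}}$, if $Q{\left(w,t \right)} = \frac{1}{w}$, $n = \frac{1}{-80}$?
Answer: $2812$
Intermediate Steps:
$n = - \frac{1}{80} \approx -0.0125$
$\frac{x{\left(n \right)}}{Q{\left(-74,26 \right)}} = - \frac{38}{\frac{1}{-74}} = - \frac{38}{- \frac{1}{74}} = \left(-38\right) \left(-74\right) = 2812$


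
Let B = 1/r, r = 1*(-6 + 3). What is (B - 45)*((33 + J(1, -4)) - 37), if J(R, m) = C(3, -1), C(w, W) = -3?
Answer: 952/3 ≈ 317.33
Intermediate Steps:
r = -3 (r = 1*(-3) = -3)
J(R, m) = -3
B = -⅓ (B = 1/(-3) = -⅓ ≈ -0.33333)
(B - 45)*((33 + J(1, -4)) - 37) = (-⅓ - 45)*((33 - 3) - 37) = -136*(30 - 37)/3 = -136/3*(-7) = 952/3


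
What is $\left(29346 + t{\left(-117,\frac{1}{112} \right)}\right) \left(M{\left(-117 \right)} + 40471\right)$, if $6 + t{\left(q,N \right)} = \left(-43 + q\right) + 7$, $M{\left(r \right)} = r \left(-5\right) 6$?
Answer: $1283673447$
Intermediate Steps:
$M{\left(r \right)} = - 30 r$ ($M{\left(r \right)} = - 5 r 6 = - 30 r$)
$t{\left(q,N \right)} = -42 + q$ ($t{\left(q,N \right)} = -6 + \left(\left(-43 + q\right) + 7\right) = -6 + \left(-36 + q\right) = -42 + q$)
$\left(29346 + t{\left(-117,\frac{1}{112} \right)}\right) \left(M{\left(-117 \right)} + 40471\right) = \left(29346 - 159\right) \left(\left(-30\right) \left(-117\right) + 40471\right) = \left(29346 - 159\right) \left(3510 + 40471\right) = 29187 \cdot 43981 = 1283673447$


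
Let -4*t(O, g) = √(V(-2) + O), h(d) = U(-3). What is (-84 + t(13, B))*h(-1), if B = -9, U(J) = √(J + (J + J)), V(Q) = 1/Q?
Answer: I*(-252 - 15*√2/8) ≈ -254.65*I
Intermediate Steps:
U(J) = √3*√J (U(J) = √(J + 2*J) = √(3*J) = √3*√J)
h(d) = 3*I (h(d) = √3*√(-3) = √3*(I*√3) = 3*I)
t(O, g) = -√(-½ + O)/4 (t(O, g) = -√(1/(-2) + O)/4 = -√(-½ + O)/4)
(-84 + t(13, B))*h(-1) = (-84 - √(-2 + 4*13)/8)*(3*I) = (-84 - √(-2 + 52)/8)*(3*I) = (-84 - 5*√2/8)*(3*I) = 3*I*(-84 - 5*√2/8)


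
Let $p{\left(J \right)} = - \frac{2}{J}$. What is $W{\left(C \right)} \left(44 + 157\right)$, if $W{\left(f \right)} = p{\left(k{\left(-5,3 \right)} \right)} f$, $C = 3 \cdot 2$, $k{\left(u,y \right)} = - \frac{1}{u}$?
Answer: $-12060$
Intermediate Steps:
$C = 6$
$W{\left(f \right)} = - 10 f$ ($W{\left(f \right)} = - \frac{2}{\left(-1\right) \frac{1}{-5}} f = - \frac{2}{\left(-1\right) \left(- \frac{1}{5}\right)} f = - 2 \frac{1}{\frac{1}{5}} f = \left(-2\right) 5 f = - 10 f$)
$W{\left(C \right)} \left(44 + 157\right) = \left(-10\right) 6 \left(44 + 157\right) = \left(-60\right) 201 = -12060$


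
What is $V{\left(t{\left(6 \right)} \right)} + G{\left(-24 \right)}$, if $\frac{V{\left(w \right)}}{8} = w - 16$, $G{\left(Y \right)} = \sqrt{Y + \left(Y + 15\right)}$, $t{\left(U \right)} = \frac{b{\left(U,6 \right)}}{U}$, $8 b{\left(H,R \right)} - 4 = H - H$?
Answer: $- \frac{382}{3} + i \sqrt{33} \approx -127.33 + 5.7446 i$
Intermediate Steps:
$b{\left(H,R \right)} = \frac{1}{2}$ ($b{\left(H,R \right)} = \frac{1}{2} + \frac{H - H}{8} = \frac{1}{2} + \frac{1}{8} \cdot 0 = \frac{1}{2} + 0 = \frac{1}{2}$)
$t{\left(U \right)} = \frac{1}{2 U}$
$G{\left(Y \right)} = \sqrt{15 + 2 Y}$ ($G{\left(Y \right)} = \sqrt{Y + \left(15 + Y\right)} = \sqrt{15 + 2 Y}$)
$V{\left(w \right)} = -128 + 8 w$ ($V{\left(w \right)} = 8 \left(w - 16\right) = 8 \left(-16 + w\right) = -128 + 8 w$)
$V{\left(t{\left(6 \right)} \right)} + G{\left(-24 \right)} = \left(-128 + 8 \frac{1}{2 \cdot 6}\right) + \sqrt{15 + 2 \left(-24\right)} = \left(-128 + 8 \cdot \frac{1}{2} \cdot \frac{1}{6}\right) + \sqrt{15 - 48} = \left(-128 + 8 \cdot \frac{1}{12}\right) + \sqrt{-33} = \left(-128 + \frac{2}{3}\right) + i \sqrt{33} = - \frac{382}{3} + i \sqrt{33}$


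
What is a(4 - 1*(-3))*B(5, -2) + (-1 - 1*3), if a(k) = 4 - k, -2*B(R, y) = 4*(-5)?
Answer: -34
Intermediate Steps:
B(R, y) = 10 (B(R, y) = -2*(-5) = -½*(-20) = 10)
a(4 - 1*(-3))*B(5, -2) + (-1 - 1*3) = (4 - (4 - 1*(-3)))*10 + (-1 - 1*3) = (4 - (4 + 3))*10 + (-1 - 3) = (4 - 1*7)*10 - 4 = (4 - 7)*10 - 4 = -3*10 - 4 = -30 - 4 = -34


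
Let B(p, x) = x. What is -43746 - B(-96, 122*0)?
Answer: -43746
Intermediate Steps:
-43746 - B(-96, 122*0) = -43746 - 122*0 = -43746 - 1*0 = -43746 + 0 = -43746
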